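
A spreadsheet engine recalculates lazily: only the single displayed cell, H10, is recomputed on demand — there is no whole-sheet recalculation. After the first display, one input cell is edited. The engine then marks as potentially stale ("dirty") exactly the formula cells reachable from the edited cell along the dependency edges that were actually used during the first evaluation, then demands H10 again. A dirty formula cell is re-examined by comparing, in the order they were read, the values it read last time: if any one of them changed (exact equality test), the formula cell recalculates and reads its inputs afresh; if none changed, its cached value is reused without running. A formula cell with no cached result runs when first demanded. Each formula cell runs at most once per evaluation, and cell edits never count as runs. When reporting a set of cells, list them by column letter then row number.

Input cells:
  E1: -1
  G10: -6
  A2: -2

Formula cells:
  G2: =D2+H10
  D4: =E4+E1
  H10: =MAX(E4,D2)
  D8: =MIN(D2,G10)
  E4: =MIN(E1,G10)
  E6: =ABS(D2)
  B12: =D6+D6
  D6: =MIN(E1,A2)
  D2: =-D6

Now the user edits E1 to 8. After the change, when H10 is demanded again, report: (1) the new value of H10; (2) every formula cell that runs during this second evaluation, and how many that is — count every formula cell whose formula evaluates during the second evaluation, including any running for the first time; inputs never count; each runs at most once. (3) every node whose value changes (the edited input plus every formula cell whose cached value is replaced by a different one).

New value of H10: 2.
Formula cells that run: D6, E4 — 2 in total.
Values that change: E1.
Key observation: the cutoff stops propagation at D2 — its inputs' values are unchanged, so it reuses its cache.

First evaluation (everything demanded from the output):
  D6 = MIN(-1, -2) = -2
  D2 = -(-2) = 2
  E4 = MIN(-1, -6) = -6
  H10 = MAX(-6, 2) = 2

Propagation after the edit:
  D6: runs — E1 -1->8; result -2 (same value as before).
  D2: checked — values it read are unchanged (D6 unchanged); reused cached 2 without running.
  E4: runs — E1 -1->8; result -6 (same value as before).
  H10: checked — values it read are unchanged (E4 unchanged, D2 unchanged); reused cached 2 without running.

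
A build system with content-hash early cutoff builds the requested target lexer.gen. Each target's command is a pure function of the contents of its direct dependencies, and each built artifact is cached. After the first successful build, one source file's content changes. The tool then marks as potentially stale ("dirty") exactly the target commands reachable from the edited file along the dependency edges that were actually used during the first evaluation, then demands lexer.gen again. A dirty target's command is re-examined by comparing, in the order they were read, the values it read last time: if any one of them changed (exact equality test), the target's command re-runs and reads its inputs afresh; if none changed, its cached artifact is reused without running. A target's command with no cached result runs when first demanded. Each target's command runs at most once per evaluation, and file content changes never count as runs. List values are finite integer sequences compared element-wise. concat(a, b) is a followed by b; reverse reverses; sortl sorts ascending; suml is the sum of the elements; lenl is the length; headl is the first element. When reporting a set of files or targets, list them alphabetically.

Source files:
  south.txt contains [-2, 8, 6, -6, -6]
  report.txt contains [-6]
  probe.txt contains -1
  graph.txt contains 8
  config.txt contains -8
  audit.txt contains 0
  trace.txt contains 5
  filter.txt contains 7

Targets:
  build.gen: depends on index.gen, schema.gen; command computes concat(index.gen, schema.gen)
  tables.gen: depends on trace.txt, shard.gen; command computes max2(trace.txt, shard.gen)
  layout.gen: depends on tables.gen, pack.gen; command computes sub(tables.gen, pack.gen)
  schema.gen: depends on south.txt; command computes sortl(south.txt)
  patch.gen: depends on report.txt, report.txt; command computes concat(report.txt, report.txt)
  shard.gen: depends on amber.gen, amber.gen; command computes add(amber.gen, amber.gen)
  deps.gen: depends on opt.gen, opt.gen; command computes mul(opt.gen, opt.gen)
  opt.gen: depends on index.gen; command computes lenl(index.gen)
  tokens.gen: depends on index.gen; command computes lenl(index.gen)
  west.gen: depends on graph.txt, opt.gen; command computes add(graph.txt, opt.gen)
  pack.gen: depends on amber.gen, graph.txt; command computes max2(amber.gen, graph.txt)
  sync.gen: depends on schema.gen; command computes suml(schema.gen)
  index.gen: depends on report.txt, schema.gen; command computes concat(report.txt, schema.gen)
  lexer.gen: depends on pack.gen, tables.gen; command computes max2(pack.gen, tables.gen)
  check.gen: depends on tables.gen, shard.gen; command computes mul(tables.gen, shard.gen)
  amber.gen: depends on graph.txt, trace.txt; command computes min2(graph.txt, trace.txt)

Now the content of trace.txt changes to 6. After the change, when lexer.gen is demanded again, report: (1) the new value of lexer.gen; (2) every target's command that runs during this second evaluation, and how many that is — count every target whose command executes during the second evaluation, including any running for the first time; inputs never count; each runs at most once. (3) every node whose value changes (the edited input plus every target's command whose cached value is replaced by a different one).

First evaluation (everything demanded from the output):
  amber.gen = min2(8, 5) = 5
  pack.gen = max2(5, 8) = 8
  shard.gen = add(5, 5) = 10
  tables.gen = max2(5, 10) = 10
  lexer.gen = max2(8, 10) = 10

Propagation after the edit:
  amber.gen: runs — trace.txt 5->6; result 6.
  pack.gen: runs — amber.gen 5->6; result 8 (same value as before).
  shard.gen: runs — amber.gen 5->6; amber.gen 5->6; result 12.
  tables.gen: runs — trace.txt 5->6; shard.gen 10->12; result 12.
  lexer.gen: runs — tables.gen 10->12; result 12.

New value of lexer.gen: 12.
Target commands that run: amber.gen, lexer.gen, pack.gen, shard.gen, tables.gen — 5 in total.
Values that change: amber.gen, lexer.gen, shard.gen, tables.gen, trace.txt.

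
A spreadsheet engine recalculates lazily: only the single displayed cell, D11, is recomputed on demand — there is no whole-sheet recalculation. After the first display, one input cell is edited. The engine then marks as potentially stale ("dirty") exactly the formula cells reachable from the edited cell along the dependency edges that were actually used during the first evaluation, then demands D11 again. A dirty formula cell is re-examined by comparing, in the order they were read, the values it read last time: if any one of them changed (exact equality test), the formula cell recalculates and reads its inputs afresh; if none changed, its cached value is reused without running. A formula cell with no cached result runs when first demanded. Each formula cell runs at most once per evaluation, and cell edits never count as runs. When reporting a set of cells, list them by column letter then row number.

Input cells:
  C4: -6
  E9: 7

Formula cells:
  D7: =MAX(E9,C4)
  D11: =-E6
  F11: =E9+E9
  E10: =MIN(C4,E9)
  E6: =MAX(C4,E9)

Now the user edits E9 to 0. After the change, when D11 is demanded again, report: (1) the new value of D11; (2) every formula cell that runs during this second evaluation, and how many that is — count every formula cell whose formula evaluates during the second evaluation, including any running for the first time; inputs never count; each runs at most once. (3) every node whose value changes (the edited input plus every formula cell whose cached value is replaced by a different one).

New value of D11: 0.
Formula cells that run: D11, E6 — 2 in total.
Values that change: D11, E6, E9.

First evaluation (everything demanded from the output):
  E6 = MAX(-6, 7) = 7
  D11 = -(7) = -7

Propagation after the edit:
  E6: runs — E9 7->0; result 0.
  D11: runs — E6 7->0; result 0.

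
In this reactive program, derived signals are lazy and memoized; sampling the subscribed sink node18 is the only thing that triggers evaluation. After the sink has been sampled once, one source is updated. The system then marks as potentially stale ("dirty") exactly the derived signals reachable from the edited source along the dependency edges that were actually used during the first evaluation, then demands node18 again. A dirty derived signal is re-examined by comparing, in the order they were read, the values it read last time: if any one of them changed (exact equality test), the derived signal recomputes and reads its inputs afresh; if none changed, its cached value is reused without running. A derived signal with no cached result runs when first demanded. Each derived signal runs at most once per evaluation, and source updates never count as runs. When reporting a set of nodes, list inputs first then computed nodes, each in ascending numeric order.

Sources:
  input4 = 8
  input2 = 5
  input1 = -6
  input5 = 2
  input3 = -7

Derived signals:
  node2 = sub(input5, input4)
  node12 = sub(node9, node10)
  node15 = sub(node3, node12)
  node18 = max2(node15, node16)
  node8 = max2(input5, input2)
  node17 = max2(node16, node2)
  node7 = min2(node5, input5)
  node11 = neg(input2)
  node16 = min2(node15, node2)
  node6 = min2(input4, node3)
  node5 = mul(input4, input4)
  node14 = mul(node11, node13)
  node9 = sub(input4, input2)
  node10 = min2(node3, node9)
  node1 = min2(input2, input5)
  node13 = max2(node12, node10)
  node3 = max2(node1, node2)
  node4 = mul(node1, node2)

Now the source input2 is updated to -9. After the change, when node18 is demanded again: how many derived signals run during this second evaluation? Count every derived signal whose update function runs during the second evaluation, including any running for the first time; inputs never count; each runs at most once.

8 derived signals run: node1, node3, node9, node10, node12, node15, node16, node18.

First demand of the output computes:
  node1 = min2(5, 2) = 2
  node2 = sub(2, 8) = -6
  node3 = max2(2, -6) = 2
  node9 = sub(8, 5) = 3
  node10 = min2(2, 3) = 2
  node12 = sub(3, 2) = 1
  node15 = sub(2, 1) = 1
  node16 = min2(1, -6) = -6
  node18 = max2(1, -6) = 1

After the edit, cleaning proceeds:
  node1: a read changed (input2 5->-9) — executes, giving -9.
  node3: a read changed (node1 2->-9) — executes, giving -6.
  node9: a read changed (input2 5->-9) — executes, giving 17.
  node10: a read changed (node3 2->-6; node9 3->17) — executes, giving -6.
  node12: a read changed (node9 3->17; node10 2->-6) — executes, giving 23.
  node15: a read changed (node3 2->-6; node12 1->23) — executes, giving -29.
  node16: a read changed (node15 1->-29) — executes, giving -29.
  node18: a read changed (node15 1->-29; node16 -6->-29) — executes, giving -29.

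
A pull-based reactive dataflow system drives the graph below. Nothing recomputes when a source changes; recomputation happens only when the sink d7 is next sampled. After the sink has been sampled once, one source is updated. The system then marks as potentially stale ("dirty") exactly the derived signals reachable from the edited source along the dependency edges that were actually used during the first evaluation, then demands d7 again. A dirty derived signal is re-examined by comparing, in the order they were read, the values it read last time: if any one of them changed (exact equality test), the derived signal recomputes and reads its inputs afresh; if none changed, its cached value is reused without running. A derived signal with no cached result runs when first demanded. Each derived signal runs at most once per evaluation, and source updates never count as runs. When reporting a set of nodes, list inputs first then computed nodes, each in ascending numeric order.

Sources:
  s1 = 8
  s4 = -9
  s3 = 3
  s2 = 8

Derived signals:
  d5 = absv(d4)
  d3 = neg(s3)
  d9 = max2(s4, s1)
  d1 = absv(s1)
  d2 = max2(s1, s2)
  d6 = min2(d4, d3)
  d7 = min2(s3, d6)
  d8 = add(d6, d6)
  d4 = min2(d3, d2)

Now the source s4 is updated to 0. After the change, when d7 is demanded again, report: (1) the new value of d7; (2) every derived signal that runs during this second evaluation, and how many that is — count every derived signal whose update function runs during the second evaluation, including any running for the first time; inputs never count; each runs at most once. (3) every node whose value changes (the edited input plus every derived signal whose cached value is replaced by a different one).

New value of d7: -3.
Derived signals that run: none — 0 in total.
Values that change: s4.
Key observation: s4 is never demanded by the output, so the edit triggers no recomputation at all.

First evaluation (everything demanded from the output):
  d2 = max2(8, 8) = 8
  d3 = neg(3) = -3
  d4 = min2(-3, 8) = -3
  d6 = min2(-3, -3) = -3
  d7 = min2(3, -3) = -3

Propagation after the edit:
  s4 feeds no computation that the output demands — nothing is marked dirty and nothing runs.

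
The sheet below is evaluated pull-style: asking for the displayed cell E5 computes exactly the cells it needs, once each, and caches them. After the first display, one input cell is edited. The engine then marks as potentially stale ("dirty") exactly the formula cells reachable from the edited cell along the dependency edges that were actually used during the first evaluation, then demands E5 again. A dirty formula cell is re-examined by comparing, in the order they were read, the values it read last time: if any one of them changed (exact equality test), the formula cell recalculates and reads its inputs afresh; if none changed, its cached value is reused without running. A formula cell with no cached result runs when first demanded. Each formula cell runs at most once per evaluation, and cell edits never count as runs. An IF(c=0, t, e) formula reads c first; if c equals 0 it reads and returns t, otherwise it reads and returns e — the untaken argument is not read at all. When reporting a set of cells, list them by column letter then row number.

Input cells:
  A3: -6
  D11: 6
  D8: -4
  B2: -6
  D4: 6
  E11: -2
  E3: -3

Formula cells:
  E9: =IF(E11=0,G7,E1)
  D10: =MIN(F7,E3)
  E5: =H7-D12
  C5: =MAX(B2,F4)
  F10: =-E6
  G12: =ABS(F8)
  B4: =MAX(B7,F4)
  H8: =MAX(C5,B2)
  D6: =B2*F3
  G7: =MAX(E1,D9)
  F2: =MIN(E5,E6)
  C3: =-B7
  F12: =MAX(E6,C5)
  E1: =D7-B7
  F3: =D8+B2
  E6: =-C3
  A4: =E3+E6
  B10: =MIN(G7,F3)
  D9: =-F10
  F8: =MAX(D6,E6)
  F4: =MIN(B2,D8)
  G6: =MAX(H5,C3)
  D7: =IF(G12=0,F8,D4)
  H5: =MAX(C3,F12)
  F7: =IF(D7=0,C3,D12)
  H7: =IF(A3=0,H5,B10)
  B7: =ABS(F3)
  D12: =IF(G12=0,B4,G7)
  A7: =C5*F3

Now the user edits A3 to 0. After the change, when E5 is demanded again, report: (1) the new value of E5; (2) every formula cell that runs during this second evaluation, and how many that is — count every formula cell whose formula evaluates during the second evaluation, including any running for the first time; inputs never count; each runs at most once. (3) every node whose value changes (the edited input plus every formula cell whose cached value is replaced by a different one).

Demanding E5 again yields 0.
6 formula cells run: C5, E5, F4, F12, H5, H7.
The nodes whose values change: A3, E5, H7.
Note the branch switch — C5, F4, F12, H5 had no cache and run now for the first time.

First demand of the output computes:
  F3 = -4 + -6 = -10
  B7 = ABS(-10) = 10
  C3 = -(10) = -10
  D6 = -6 * -10 = 60
  E6 = -(-10) = 10
  F8 = MAX(60, 10) = 60
  F10 = -(10) = -10
  D9 = -(-10) = 10
  G12 = ABS(60) = 60
  D7 = IF(G12=0: G12=60 -> else branch D4) = 6
  E1 = 6 - 10 = -4
  G7 = MAX(-4, 10) = 10
  B10 = MIN(10, -10) = -10
  D12 = IF(G12=0: G12=60 -> else branch G7) = 10
  H7 = IF(A3=0: A3=-6 -> else branch B10) = -10
  E5 = -10 - 10 = -20

After the edit, cleaning proceeds:
  F4: had never run; runs now, result -6.
  C5: had never run; runs now, result -6.
  F12: had never run; runs now, result 10.
  H5: had never run; runs now, result 10.
  H7: a read changed (A3 -6->0) — executes, giving 10.
  E5: a read changed (H7 -10->10) — executes, giving 0.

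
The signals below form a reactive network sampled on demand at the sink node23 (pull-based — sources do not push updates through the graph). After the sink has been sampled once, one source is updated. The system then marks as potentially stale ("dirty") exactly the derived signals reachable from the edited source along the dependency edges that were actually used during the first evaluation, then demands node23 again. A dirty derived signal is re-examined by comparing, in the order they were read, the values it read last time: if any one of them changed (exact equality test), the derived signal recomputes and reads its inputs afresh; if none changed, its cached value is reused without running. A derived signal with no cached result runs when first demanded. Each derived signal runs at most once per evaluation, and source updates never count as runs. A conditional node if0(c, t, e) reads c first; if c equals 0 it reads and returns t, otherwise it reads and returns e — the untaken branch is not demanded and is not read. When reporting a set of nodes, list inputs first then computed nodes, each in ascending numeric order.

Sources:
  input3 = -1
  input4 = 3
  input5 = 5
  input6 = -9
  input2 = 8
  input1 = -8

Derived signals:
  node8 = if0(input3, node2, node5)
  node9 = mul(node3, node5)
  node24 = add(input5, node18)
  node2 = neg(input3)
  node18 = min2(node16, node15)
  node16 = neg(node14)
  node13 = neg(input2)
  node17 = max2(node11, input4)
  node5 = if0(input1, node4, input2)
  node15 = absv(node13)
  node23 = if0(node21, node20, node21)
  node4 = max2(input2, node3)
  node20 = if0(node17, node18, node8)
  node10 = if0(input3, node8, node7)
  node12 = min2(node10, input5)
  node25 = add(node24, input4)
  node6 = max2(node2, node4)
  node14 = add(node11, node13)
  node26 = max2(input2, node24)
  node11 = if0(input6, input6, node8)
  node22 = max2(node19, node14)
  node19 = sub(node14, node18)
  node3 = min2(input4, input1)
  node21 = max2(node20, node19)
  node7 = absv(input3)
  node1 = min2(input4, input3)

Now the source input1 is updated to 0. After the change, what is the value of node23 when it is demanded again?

Initial pass — values computed on the first demand:
  node5 = if0(input1=-8 -> else branch input2) = 8
  node8 = if0(input3=-1 -> else branch node5) = 8
  node11 = if0(input6=-9 -> else branch node8) = 8
  node13 = neg(8) = -8
  node14 = add(8, -8) = 0
  node15 = absv(-8) = 8
  node16 = neg(0) = 0
  node17 = max2(8, 3) = 8
  node18 = min2(0, 8) = 0
  node19 = sub(0, 0) = 0
  node20 = if0(node17=8 -> else branch node8) = 8
  node21 = max2(8, 0) = 8
  node23 = if0(node21=8 -> else branch node21) = 8

Second demand — change propagation:
  node3: newly demanded (no cache) — executes and yields 0.
  node4: newly demanded (no cache) — executes and yields 8.
  node5: re-runs because input1 -8->0; new result 8 (unchanged).
  node8: re-examined; everything it read last time is the same (input3 unchanged, node5 unchanged) — cache 8 kept, no run.
  node11: re-examined; everything it read last time is the same (input6 unchanged, node8 unchanged) — cache 8 kept, no run.
  node14: re-examined; everything it read last time is the same (node11 unchanged, node13 unchanged) — cache 0 kept, no run.
  node16: re-examined; everything it read last time is the same (node14 unchanged) — cache 0 kept, no run.
  node17: re-examined; everything it read last time is the same (node11 unchanged, input4 unchanged) — cache 8 kept, no run.
  node18: re-examined; everything it read last time is the same (node16 unchanged, node15 unchanged) — cache 0 kept, no run.
  node19: re-examined; everything it read last time is the same (node14 unchanged, node18 unchanged) — cache 0 kept, no run.
  node20: re-examined; everything it read last time is the same (node17 unchanged, node8 unchanged) — cache 8 kept, no run.
  node21: re-examined; everything it read last time is the same (node20 unchanged, node19 unchanged) — cache 8 kept, no run.
  node23: re-examined; everything it read last time is the same (node21 unchanged, node21 unchanged) — cache 8 kept, no run.

The important point: the flipped condition pulls in fresh nodes; node3, node4 run for the first time.

node23 now evaluates to 8.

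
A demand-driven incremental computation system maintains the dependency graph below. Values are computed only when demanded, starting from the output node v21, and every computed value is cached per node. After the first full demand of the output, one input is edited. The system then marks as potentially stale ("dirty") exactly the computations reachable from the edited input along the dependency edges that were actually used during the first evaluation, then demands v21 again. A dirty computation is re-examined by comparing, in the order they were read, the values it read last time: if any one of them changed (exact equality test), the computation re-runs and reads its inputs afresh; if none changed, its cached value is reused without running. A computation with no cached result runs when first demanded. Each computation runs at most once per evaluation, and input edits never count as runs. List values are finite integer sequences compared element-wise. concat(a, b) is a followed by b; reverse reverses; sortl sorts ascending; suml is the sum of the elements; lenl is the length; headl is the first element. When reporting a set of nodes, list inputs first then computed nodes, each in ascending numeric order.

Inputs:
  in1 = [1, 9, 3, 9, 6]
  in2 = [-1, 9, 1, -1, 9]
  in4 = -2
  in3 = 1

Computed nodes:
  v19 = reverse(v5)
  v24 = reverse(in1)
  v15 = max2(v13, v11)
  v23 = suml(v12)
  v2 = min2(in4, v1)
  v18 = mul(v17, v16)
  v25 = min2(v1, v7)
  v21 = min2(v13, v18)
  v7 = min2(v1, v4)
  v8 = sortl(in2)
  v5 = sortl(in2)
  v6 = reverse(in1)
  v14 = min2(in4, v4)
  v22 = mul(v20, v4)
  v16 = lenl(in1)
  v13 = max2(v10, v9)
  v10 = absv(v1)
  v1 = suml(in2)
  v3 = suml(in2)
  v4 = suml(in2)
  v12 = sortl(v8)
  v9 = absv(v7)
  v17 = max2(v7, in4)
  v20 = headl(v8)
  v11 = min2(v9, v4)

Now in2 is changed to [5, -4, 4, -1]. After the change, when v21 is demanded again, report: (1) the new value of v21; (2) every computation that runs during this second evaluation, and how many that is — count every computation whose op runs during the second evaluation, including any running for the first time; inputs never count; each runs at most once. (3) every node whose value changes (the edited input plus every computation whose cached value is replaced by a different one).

New value of v21: 4.
Computations that run: v1, v4, v7, v9, v10, v13, v17, v18, v21 — 9 in total.
Values that change: in2, v1, v4, v7, v9, v10, v13, v17, v18, v21.

First evaluation (everything demanded from the output):
  v1 = suml([-1, 9, 1, -1, 9]) = 17
  v4 = suml([-1, 9, 1, -1, 9]) = 17
  v7 = min2(17, 17) = 17
  v9 = absv(17) = 17
  v10 = absv(17) = 17
  v13 = max2(17, 17) = 17
  v16 = lenl([1, 9, 3, 9, 6]) = 5
  v17 = max2(17, -2) = 17
  v18 = mul(17, 5) = 85
  v21 = min2(17, 85) = 17

Propagation after the edit:
  v1: runs — in2 [-1, 9, 1, -1, 9]->[5, -4, 4, -1]; result 4.
  v4: runs — in2 [-1, 9, 1, -1, 9]->[5, -4, 4, -1]; result 4.
  v7: runs — v1 17->4; v4 17->4; result 4.
  v9: runs — v7 17->4; result 4.
  v10: runs — v1 17->4; result 4.
  v13: runs — v10 17->4; v9 17->4; result 4.
  v17: runs — v7 17->4; result 4.
  v18: runs — v17 17->4; result 20.
  v21: runs — v13 17->4; v18 85->20; result 4.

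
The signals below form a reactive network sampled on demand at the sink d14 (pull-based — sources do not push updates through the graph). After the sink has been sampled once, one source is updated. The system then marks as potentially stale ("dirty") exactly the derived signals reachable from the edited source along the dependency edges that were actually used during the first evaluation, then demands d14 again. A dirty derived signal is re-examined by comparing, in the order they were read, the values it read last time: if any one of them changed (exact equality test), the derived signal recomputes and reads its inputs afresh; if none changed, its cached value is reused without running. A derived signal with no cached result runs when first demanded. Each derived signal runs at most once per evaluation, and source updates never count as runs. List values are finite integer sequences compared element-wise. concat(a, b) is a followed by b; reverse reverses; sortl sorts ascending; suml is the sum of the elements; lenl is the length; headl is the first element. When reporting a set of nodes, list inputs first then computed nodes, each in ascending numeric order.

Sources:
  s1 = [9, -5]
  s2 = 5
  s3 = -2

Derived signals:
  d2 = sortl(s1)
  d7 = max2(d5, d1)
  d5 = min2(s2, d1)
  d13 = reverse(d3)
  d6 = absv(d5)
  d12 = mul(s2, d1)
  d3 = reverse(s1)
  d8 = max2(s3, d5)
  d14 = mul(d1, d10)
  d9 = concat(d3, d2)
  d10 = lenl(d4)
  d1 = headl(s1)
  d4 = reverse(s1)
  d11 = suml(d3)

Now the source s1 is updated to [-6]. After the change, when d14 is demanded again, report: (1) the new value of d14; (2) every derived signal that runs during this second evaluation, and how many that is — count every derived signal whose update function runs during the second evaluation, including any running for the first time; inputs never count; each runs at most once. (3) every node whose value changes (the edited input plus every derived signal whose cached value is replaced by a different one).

Initial pass — values computed on the first demand:
  d1 = headl([9, -5]) = 9
  d4 = reverse([9, -5]) = [-5, 9]
  d10 = lenl([-5, 9]) = 2
  d14 = mul(9, 2) = 18

Second demand — change propagation:
  d1: re-runs because s1 [9, -5]->[-6]; new result -6.
  d4: re-runs because s1 [9, -5]->[-6]; new result [-6].
  d10: re-runs because d4 [-5, 9]->[-6]; new result 1.
  d14: re-runs because d1 9->-6; d10 2->1; new result -6.

d14 now evaluates to -6.
Run set: d1, d4, d10, d14 (4 run).
Changed values: s1, d1, d4, d10, d14.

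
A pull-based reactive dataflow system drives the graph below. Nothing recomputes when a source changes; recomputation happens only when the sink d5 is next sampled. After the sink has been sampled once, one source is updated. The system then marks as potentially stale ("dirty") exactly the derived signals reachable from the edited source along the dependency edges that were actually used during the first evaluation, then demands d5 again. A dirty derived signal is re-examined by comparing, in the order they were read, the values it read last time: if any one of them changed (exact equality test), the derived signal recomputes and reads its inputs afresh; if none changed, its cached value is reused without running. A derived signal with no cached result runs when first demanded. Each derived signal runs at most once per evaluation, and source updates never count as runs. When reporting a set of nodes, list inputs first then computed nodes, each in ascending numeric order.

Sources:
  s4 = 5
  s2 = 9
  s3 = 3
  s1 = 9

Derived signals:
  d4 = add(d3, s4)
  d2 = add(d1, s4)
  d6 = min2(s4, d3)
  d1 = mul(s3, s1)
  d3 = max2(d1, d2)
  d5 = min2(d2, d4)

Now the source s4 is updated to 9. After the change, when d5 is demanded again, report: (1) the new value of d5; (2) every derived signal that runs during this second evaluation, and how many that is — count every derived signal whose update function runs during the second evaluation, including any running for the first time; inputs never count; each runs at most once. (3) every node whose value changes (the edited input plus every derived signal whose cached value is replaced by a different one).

First evaluation (everything demanded from the output):
  d1 = mul(3, 9) = 27
  d2 = add(27, 5) = 32
  d3 = max2(27, 32) = 32
  d4 = add(32, 5) = 37
  d5 = min2(32, 37) = 32

Propagation after the edit:
  d2: runs — s4 5->9; result 36.
  d3: runs — d2 32->36; result 36.
  d4: runs — d3 32->36; s4 5->9; result 45.
  d5: runs — d2 32->36; d4 37->45; result 36.

New value of d5: 36.
Derived signals that run: d2, d3, d4, d5 — 4 in total.
Values that change: s4, d2, d3, d4, d5.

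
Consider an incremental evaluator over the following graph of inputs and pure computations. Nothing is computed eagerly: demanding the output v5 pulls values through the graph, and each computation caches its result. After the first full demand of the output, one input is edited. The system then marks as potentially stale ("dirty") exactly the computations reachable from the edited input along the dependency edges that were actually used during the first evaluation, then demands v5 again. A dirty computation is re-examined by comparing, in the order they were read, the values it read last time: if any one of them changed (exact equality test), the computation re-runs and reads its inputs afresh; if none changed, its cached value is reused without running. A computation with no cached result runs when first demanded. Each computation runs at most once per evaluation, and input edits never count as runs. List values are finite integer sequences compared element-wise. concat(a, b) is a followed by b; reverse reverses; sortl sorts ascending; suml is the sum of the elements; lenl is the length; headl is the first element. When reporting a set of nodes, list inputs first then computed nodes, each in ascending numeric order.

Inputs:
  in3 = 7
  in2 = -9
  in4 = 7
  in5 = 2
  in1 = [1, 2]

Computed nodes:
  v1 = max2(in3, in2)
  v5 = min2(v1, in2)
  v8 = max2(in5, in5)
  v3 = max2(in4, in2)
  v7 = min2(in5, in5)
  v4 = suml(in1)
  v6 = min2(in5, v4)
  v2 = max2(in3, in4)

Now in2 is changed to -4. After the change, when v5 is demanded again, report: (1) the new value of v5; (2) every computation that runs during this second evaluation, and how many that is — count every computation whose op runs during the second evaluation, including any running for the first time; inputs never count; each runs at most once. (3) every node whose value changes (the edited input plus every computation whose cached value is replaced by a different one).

Initial pass — values computed on the first demand:
  v1 = max2(7, -9) = 7
  v5 = min2(7, -9) = -9

Second demand — change propagation:
  v1: re-runs because in2 -9->-4; new result 7 (unchanged).
  v5: re-runs because in2 -9->-4; new result -4.

v5 now evaluates to -4.
Run set: v1, v5 (2 run).
Changed values: in2, v5.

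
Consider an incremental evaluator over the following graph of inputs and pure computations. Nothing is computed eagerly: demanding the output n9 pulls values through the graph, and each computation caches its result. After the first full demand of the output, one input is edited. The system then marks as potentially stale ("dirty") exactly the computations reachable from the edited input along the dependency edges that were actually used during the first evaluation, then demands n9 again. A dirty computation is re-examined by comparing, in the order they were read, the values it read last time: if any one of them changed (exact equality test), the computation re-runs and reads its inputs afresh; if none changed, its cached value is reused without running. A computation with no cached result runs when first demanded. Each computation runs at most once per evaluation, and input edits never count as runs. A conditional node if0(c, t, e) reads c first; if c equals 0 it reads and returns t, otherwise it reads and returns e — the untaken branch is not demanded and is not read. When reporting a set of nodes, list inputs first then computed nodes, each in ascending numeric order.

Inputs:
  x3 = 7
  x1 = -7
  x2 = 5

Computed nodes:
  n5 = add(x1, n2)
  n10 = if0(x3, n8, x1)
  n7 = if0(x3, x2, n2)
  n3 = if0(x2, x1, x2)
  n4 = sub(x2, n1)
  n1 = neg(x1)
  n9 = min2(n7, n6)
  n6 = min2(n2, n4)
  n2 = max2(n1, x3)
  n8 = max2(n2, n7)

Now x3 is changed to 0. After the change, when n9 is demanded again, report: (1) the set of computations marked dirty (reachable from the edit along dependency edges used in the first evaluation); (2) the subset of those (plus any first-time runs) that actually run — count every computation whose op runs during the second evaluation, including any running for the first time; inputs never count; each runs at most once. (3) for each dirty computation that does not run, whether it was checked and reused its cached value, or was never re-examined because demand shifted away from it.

Initial pass — values computed on the first demand:
  n1 = neg(-7) = 7
  n2 = max2(7, 7) = 7
  n4 = sub(5, 7) = -2
  n6 = min2(7, -2) = -2
  n7 = if0(x3=7 -> else branch n2) = 7
  n9 = min2(7, -2) = -2

Second demand — change propagation:
  n2: re-runs because x3 7->0; new result 7 (unchanged).
  n6: re-examined; everything it read last time is the same (n2 unchanged, n4 unchanged) — cache -2 kept, no run.
  n7: re-runs because x3 7->0; new result 5.
  n9: re-runs because n7 7->5; new result -2 (unchanged).

The important point: at n6 every value read last time is unchanged, so the dirty flag clears without a run.

Dirty set: n2, n6, n7, n9.
Run set: n2, n7, n9 (3 run).
Re-examined without running (cache reused): n6.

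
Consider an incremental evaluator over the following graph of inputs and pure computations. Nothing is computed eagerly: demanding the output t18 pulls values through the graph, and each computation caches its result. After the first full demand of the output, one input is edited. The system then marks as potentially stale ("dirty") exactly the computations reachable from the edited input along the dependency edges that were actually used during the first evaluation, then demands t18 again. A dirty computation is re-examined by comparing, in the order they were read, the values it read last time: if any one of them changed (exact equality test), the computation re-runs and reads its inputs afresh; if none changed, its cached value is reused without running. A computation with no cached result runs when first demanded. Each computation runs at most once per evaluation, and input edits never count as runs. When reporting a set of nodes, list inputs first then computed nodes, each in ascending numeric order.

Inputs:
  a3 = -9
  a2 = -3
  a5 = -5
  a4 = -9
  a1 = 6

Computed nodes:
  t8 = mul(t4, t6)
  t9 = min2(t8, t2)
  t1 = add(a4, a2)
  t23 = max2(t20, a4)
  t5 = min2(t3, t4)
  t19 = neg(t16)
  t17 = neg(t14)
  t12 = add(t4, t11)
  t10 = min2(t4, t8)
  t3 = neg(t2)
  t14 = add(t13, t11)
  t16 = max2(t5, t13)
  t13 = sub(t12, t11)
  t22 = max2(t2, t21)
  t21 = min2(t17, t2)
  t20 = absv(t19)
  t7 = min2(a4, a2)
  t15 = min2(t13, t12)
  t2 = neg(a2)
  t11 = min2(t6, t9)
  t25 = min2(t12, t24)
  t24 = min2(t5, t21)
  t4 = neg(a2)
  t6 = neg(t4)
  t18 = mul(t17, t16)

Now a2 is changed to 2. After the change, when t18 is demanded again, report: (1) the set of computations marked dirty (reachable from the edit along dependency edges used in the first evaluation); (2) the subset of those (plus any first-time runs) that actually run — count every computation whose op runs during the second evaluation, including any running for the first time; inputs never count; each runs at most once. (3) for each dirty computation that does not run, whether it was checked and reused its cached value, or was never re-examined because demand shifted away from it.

Dirty set: t2, t3, t4, t5, t6, t8, t9, t11, t12, t13, t14, t16, t17, t18.
Run set: t2, t3, t4, t5, t6, t8, t9, t11, t12, t13, t14, t16, t18 (13 run).
Re-examined without running (cache reused): t17.
The important point: at t17 every value read last time is unchanged, so the dirty flag clears without a run.

Initial pass — values computed on the first demand:
  t2 = neg(-3) = 3
  t3 = neg(3) = -3
  t4 = neg(-3) = 3
  t5 = min2(-3, 3) = -3
  t6 = neg(3) = -3
  t8 = mul(3, -3) = -9
  t9 = min2(-9, 3) = -9
  t11 = min2(-3, -9) = -9
  t12 = add(3, -9) = -6
  t13 = sub(-6, -9) = 3
  t14 = add(3, -9) = -6
  t16 = max2(-3, 3) = 3
  t17 = neg(-6) = 6
  t18 = mul(6, 3) = 18

Second demand — change propagation:
  t2: re-runs because a2 -3->2; new result -2.
  t3: re-runs because t2 3->-2; new result 2.
  t4: re-runs because a2 -3->2; new result -2.
  t5: re-runs because t3 -3->2; t4 3->-2; new result -2.
  t6: re-runs because t4 3->-2; new result 2.
  t8: re-runs because t4 3->-2; t6 -3->2; new result -4.
  t9: re-runs because t8 -9->-4; t2 3->-2; new result -4.
  t11: re-runs because t6 -3->2; t9 -9->-4; new result -4.
  t12: re-runs because t4 3->-2; t11 -9->-4; new result -6 (unchanged).
  t13: re-runs because t11 -9->-4; new result -2.
  t14: re-runs because t13 3->-2; t11 -9->-4; new result -6 (unchanged).
  t16: re-runs because t5 -3->-2; t13 3->-2; new result -2.
  t17: re-examined; everything it read last time is the same (t14 unchanged) — cache 6 kept, no run.
  t18: re-runs because t16 3->-2; new result -12.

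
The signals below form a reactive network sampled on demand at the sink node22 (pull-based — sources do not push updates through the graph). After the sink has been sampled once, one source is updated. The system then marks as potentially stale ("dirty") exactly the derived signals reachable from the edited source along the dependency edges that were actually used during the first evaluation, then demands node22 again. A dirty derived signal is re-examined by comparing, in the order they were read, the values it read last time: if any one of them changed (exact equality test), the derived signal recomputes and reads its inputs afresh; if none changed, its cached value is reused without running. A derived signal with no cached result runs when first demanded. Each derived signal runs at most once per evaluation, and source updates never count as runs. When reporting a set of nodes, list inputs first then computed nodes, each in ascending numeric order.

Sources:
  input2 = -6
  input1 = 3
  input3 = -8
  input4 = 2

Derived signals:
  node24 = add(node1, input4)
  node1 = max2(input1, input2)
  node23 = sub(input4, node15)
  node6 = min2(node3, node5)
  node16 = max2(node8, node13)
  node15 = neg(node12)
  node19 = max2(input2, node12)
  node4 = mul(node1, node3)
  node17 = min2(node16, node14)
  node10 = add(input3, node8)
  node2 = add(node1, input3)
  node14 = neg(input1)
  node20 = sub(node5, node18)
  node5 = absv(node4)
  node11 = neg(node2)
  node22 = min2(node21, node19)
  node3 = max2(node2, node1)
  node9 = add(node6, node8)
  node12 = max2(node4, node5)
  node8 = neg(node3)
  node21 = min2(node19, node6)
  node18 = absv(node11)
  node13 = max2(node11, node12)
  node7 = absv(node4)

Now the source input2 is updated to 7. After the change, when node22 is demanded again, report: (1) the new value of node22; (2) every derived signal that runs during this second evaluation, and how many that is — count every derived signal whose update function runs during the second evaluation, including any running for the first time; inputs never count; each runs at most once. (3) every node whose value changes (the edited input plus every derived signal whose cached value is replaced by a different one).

node22 now evaluates to 7.
Run set: node1, node2, node3, node4, node5, node6, node12, node19, node21, node22 (10 run).
Changed values: input2, node1, node2, node3, node4, node5, node6, node12, node19, node21, node22.

Initial pass — values computed on the first demand:
  node1 = max2(3, -6) = 3
  node2 = add(3, -8) = -5
  node3 = max2(-5, 3) = 3
  node4 = mul(3, 3) = 9
  node5 = absv(9) = 9
  node6 = min2(3, 9) = 3
  node12 = max2(9, 9) = 9
  node19 = max2(-6, 9) = 9
  node21 = min2(9, 3) = 3
  node22 = min2(3, 9) = 3

Second demand — change propagation:
  node1: re-runs because input2 -6->7; new result 7.
  node2: re-runs because node1 3->7; new result -1.
  node3: re-runs because node2 -5->-1; node1 3->7; new result 7.
  node4: re-runs because node1 3->7; node3 3->7; new result 49.
  node5: re-runs because node4 9->49; new result 49.
  node6: re-runs because node3 3->7; node5 9->49; new result 7.
  node12: re-runs because node4 9->49; node5 9->49; new result 49.
  node19: re-runs because input2 -6->7; node12 9->49; new result 49.
  node21: re-runs because node19 9->49; node6 3->7; new result 7.
  node22: re-runs because node21 3->7; node19 9->49; new result 7.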